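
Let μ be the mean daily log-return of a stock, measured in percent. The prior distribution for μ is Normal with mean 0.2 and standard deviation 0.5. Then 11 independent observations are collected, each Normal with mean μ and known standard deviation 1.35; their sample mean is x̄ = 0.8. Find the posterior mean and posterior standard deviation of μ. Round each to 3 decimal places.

With known σ, the Normal prior is conjugate. Weight on the data is w = (n/σ²)/(n/σ² + 1/τ₀²) = 6.03567/(6.03567+4.00000) = 0.60142.
Posterior mean = w·x̄ + (1−w)·μ₀ = 0.60142·0.8 + 0.39858·0.2 = 0.561. Posterior variance = 1/(6.03567+4.00000) = 0.0996446, so SD = 0.316.

Posterior mean ≈ 0.561; posterior SD ≈ 0.316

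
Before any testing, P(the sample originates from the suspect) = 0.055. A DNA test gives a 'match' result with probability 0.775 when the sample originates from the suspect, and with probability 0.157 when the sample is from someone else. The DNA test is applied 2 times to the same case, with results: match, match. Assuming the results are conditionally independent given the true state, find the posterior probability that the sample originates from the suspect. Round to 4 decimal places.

Let H be the event that the sample originates from the suspect; start with P(H) = 0.055. P('match'|H) = 0.775, P('match'|¬H) = 0.157.
Update on result 1 ('match'): P(H) ← 0.775·0.0550 / (0.775·0.0550 + 0.157·0.9450) = 0.042625/0.19099 = 0.2232.
Update on result 2 ('match'): P(H) ← 0.775·0.2232 / (0.775·0.2232 + 0.157·0.7768) = 0.17296/0.29492 = 0.5865.

Posterior P(H) ≈ 0.5865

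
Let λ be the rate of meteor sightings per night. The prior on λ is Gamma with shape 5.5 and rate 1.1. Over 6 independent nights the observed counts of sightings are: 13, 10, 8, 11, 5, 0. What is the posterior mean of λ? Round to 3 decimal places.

Posterior mean ≈ 7.394

The Poisson likelihood adds the total count to the shape and the number of exposure periods to the rate. Here ∑xᵢ = 47 and n = 6, so shape 5.5→52.5 and rate 1.1→7.1.
Posterior mean = shape/rate = 52.5/7.1 = 7.394.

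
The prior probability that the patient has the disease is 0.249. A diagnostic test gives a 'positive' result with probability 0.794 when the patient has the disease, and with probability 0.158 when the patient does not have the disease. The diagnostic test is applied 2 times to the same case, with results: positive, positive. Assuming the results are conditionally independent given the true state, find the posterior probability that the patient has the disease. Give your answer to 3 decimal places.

Let H be the event that the patient has the disease; start with P(H) = 0.249. P('positive'|H) = 0.794, P('positive'|¬H) = 0.158.
Update on result 1 ('positive'): P(H) ← 0.794·0.2490 / (0.794·0.2490 + 0.158·0.7510) = 0.19771/0.31636 = 0.6249.
Update on result 2 ('positive'): P(H) ← 0.794·0.6249 / (0.794·0.6249 + 0.158·0.3751) = 0.49620/0.55546 = 0.8933.

Posterior P(H) ≈ 0.893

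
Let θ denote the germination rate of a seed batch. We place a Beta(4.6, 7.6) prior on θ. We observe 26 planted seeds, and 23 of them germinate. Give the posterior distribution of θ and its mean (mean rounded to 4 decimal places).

Observing 23 successes and 3 failures updates Beta(4.6, 7.6) by adding the success and failure counts to the two shape parameters: α = 4.6+23 = 27.6, β = 7.6+3 = 10.6.
Posterior mean = α/(α+β) = 27.6/38.2 = 0.7225.

Posterior: Beta(27.6, 10.6); mean ≈ 0.7225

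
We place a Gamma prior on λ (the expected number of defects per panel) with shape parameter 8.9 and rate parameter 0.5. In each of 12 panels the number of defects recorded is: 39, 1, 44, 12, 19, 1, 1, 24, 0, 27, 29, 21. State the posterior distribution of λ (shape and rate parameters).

Total count ∑xᵢ = 218 over n = 12 panels.
Gamma is conjugate to the Poisson likelihood: posterior is Gamma(shape = 8.9+218 = 226.9, rate = 0.5+12 = 12.5).

Posterior: Gamma(shape=226.9, rate=12.5)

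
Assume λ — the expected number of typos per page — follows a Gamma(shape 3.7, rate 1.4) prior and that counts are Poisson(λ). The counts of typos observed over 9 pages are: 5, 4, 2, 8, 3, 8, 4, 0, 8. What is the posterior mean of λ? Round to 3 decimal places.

Total count ∑xᵢ = 42 over n = 9 pages.
Gamma is conjugate to the Poisson likelihood: posterior is Gamma(shape = 3.7+42 = 45.7, rate = 1.4+9 = 10.4).
Posterior mean = shape/rate = 45.7/10.4 = 4.394.

Posterior mean ≈ 4.394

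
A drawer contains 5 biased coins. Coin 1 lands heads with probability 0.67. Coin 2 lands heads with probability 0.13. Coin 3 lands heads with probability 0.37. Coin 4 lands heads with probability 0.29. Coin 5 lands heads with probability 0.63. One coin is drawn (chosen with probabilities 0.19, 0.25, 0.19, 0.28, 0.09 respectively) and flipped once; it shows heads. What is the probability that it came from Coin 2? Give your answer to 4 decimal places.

Tabulate prior·likelihood by source: [1] prior 0.19, lik 0.67, product 0.1273; [2] prior 0.25, lik 0.13, product 0.03250; [3] prior 0.19, lik 0.37, product 0.07030; [4] prior 0.28, lik 0.29, product 0.08120; [5] prior 0.09, lik 0.63, product 0.05670.
Normalizing constant = 0.36800; the posterior for Coin 2 is its product over the sum, 0.03250/0.36800 = 0.0883.

Posterior probability ≈ 0.0883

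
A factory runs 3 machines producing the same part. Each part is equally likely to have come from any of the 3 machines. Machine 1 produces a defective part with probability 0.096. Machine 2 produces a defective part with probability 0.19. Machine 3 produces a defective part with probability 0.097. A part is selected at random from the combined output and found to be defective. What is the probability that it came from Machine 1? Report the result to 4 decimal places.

P(defective|M1) = 0.096; P(defective|M2) = 0.19; P(defective|M3) = 0.097.
Prior × likelihood for each source: 0.333333·0.096=0.03200, 0.333333·0.19=0.06333, 0.333333·0.097=0.03233. Summing gives P(defective) = 0.12767.
P(Machine 1 | defective) = 0.03200 / 0.12767 = 0.2507.

Posterior probability ≈ 0.2507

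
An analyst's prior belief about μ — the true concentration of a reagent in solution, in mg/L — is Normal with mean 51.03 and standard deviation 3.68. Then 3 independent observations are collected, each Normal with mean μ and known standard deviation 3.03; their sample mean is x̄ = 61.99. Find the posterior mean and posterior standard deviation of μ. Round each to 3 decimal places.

Posterior mean ≈ 59.970; posterior SD ≈ 1.580

With known σ, the Normal prior is conjugate. Weight on the data is w = (n/σ²)/(n/σ² + 1/τ₀²) = 0.326765/(0.326765+0.0738422) = 0.81567.
Posterior mean = w·x̄ + (1−w)·μ₀ = 0.81567·61.99 + 0.18433·51.03 = 59.970. Posterior variance = 1/(0.326765+0.0738422) = 2.49621, so SD = 1.580.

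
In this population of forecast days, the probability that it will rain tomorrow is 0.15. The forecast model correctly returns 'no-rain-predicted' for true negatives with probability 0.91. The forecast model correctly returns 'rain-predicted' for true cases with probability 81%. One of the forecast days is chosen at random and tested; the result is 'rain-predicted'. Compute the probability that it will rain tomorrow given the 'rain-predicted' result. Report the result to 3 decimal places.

Write H for 'it will rain tomorrow'. Prior odds H:¬H = 0.15/0.85 = 0.17647. For the 'rain-predicted' outcome, the likelihood ratio is 0.81/0.09 = 9.0000.
Posterior odds = 0.17647 × 9.0000 = 1.5882, so P(H|E) = 1.5882/(1+1.5882) = 0.614.

P(H | E) ≈ 0.614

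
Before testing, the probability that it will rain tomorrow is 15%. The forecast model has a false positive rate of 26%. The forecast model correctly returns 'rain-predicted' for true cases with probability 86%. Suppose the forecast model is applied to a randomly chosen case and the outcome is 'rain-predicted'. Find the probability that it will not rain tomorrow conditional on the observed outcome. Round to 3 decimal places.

P(¬H | E) ≈ 0.631

Write H for 'it will rain tomorrow'. Prior odds H:¬H = 0.15/0.85 = 0.17647. For the 'rain-predicted' outcome, the likelihood ratio is 0.86/0.26 = 3.3077.
Posterior odds = 0.17647 × 3.3077 = 0.58371, so P(H|E) = 0.58371/(1+0.58371) = 0.369. Then P(¬H|E) = 1 − 0.369 = 0.631.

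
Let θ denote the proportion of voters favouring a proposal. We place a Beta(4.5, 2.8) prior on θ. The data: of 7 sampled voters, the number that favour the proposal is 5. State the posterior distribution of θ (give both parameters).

Observing 5 successes and 2 failures updates Beta(4.5, 2.8) by adding the success and failure counts to the two shape parameters: α = 4.5+5 = 9.5, β = 2.8+2 = 4.8.

Posterior: Beta(9.5, 4.8)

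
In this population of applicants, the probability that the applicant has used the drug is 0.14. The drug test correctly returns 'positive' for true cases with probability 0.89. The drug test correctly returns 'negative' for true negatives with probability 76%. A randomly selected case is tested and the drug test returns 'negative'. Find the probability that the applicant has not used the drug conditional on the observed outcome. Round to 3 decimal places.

P(¬H | E) ≈ 0.977

Write H for 'the applicant has used the drug'. Prior odds H:¬H = 0.14/0.86 = 0.16279. For the 'negative' outcome, the likelihood ratio is 0.11/0.76 = 0.14474.
Posterior odds = 0.16279 × 0.14474 = 0.023562, so P(H|E) = 0.023562/(1+0.023562) = 0.023. Then P(¬H|E) = 1 − 0.023 = 0.977.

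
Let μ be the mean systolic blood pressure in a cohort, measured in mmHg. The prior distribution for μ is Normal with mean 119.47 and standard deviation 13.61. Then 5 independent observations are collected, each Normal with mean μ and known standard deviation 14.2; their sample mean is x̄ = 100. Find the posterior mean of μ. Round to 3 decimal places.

Posterior mean ≈ 103.481

Prior precision 1/τ₀² = 1/13.61² = 0.00539863; data precision n/σ² = 5/14.2² = 0.0247967.
Posterior precision = 0.00539863 + 0.0247967 = 0.0301953.
Posterior mean = (0.00539863·119.47 + 0.0247967·100) / 0.0301953 = 103.481.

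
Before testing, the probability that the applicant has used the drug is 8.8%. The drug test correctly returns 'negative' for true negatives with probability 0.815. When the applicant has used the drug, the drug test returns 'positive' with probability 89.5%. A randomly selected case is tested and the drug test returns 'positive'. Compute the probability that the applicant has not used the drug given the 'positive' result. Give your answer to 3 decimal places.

Let H be the event that the applicant has used the drug. P(H) = 0.088, so P(¬H) = 0.912. With E the 'positive' result, P(E|H) = 0.895 and P(E|¬H) = 0.185.
P(E) = 0.895·0.088 + 0.185·0.912 = 0.078760 + 0.16872 = 0.24748.
By Bayes' theorem, P(H|E) = 0.078760 / 0.24748 = 0.318. Hence P(¬H|E) = 1 − 0.318 = 0.682.

P(¬H | E) ≈ 0.682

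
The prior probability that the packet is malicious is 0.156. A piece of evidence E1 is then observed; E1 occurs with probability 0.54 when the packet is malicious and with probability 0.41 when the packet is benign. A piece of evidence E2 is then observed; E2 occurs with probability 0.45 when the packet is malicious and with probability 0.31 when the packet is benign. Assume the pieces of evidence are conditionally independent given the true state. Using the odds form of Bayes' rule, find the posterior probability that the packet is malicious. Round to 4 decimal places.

Prior odds = 0.156/(1−0.156) = 0.18483.
Likelihood ratio for E1 = 0.54/0.41 = 1.3171.
Likelihood ratio for E2 = 0.45/0.31 = 1.4516.
Posterior odds = prior odds × LR₁ × LR₂ = 0.35338.
Posterior probability = odds/(1+odds) = 0.35338/1.3534 = 0.2611.

Posterior probability ≈ 0.2611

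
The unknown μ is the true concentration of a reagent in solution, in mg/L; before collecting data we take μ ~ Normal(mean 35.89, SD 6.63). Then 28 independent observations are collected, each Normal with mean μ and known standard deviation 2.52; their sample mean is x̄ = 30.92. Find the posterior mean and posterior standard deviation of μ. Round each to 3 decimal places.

Prior precision 1/τ₀² = 1/6.63² = 0.0227496; data precision n/σ² = 28/2.52² = 4.40917.
Posterior precision = 0.0227496 + 4.40917 = 4.43192, giving posterior SD = 1/√4.43192 = 0.475.
Posterior mean = (0.0227496·35.89 + 4.40917·30.92) / 4.43192 = 30.946.

Posterior mean ≈ 30.946; posterior SD ≈ 0.475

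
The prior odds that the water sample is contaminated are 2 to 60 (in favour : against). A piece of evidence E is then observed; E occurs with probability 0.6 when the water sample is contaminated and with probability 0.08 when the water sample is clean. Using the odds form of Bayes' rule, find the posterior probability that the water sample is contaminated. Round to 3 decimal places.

Prior odds = 2/60 = 0.033333.
Likelihood ratio for E = 0.6/0.08 = 7.5000.
Posterior odds = prior odds × LR = 0.25000.
Posterior probability = odds/(1+odds) = 0.25000/1.2500 = 0.200.

Posterior probability ≈ 0.200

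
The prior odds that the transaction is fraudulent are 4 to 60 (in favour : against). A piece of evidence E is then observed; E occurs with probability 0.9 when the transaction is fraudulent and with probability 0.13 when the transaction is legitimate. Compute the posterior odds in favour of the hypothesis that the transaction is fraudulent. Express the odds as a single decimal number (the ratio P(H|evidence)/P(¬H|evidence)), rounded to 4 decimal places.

Prior odds = 4/60 = 0.066667.
Likelihood ratio for E = 0.9/0.13 = 6.9231.
Posterior odds = prior odds × LR = 0.46154.

Posterior odds ≈ 0.4615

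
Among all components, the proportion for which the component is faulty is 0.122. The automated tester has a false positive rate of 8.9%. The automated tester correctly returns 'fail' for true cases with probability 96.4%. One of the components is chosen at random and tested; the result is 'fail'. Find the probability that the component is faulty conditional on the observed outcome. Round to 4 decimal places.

P(H | E) ≈ 0.6008

Write H for 'the component is faulty'. Prior odds H:¬H = 0.122/0.878 = 0.13895. For the 'fail' outcome, the likelihood ratio is 0.964/0.089 = 10.831.
Posterior odds = 0.13895 × 10.831 = 1.5051, so P(H|E) = 1.5051/(1+1.5051) = 0.6008.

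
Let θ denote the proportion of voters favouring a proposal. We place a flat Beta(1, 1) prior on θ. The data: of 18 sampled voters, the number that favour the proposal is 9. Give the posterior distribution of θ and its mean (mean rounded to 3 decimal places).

Posterior: Beta(10, 10); mean ≈ 0.500

The binomial likelihood is conjugate to the Beta prior: with 9 successes and 9 failures, the posterior is Beta(1+9, 1+9) = Beta(10, 10).
Posterior mean = α/(α+β) = 10/20 = 0.500.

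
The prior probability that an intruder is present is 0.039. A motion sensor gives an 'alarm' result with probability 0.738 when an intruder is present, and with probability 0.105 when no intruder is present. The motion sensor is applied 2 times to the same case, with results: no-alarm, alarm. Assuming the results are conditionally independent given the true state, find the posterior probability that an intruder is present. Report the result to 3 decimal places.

Let H be the event that an intruder is present; start with P(H) = 0.039. P('alarm'|H) = 0.738, P('alarm'|¬H) = 0.105.
Update on result 1 ('no-alarm'): P(H) ← 0.262·0.0390 / (0.262·0.0390 + 0.895·0.9610) = 0.010218/0.87031 = 0.0117.
Update on result 2 ('alarm'): P(H) ← 0.738·0.0117 / (0.738·0.0117 + 0.105·0.9883) = 0.0086646/0.11243 = 0.0771.

Posterior P(H) ≈ 0.077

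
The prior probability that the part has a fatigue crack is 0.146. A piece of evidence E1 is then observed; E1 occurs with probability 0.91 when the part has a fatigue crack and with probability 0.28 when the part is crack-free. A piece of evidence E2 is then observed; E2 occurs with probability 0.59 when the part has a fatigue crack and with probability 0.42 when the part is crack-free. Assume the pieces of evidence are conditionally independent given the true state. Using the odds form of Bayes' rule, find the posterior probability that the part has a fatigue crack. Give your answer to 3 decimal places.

Prior odds = 0.146/(1−0.146) = 0.17096. In log-odds, ln(0.17096) = -1.7663.
Add log likelihood ratios: ln(3.2500) + ln(1.4048) = 1.5185.
Posterior log-odds = -0.24780, so posterior odds = exp(-0.24780) = 0.78051. Converting, P(H|E) = 0.78051/1.7805 = 0.438.

Posterior probability ≈ 0.438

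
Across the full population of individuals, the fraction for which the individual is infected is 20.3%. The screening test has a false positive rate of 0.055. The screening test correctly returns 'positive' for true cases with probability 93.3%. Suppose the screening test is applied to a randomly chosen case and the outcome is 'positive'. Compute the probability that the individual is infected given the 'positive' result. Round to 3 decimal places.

P(H | E) ≈ 0.812

Let H be the event that the individual is infected. P(H) = 0.203, so P(¬H) = 0.797. With E the 'positive' result, P(E|H) = 0.933 and P(E|¬H) = 0.055.
P(E) = 0.933·0.203 + 0.055·0.797 = 0.18940 + 0.043835 = 0.23323.
By Bayes' theorem, P(H|E) = 0.18940 / 0.23323 = 0.812.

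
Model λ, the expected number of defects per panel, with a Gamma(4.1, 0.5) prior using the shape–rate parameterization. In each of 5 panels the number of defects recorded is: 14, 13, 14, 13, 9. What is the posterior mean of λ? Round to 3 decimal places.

Posterior mean ≈ 12.200

The Poisson likelihood adds the total count to the shape and the number of exposure periods to the rate. Here ∑xᵢ = 63 and n = 5, so shape 4.1→67.1 and rate 0.5→5.5.
E[λ | data] = 67.1/5.5 = 12.200.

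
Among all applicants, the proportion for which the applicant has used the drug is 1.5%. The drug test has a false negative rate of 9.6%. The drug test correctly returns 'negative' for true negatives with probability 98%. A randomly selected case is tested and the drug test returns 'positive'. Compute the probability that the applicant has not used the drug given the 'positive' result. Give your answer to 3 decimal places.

P(¬H | E) ≈ 0.592

Write H for 'the applicant has used the drug'. Prior odds H:¬H = 0.015/0.985 = 0.015228. For the 'positive' outcome, the likelihood ratio is 0.904/0.02 = 45.200.
Posterior odds = 0.015228 × 45.200 = 0.68832, so P(H|E) = 0.68832/(1+0.68832) = 0.408. Then P(¬H|E) = 1 − 0.408 = 0.592.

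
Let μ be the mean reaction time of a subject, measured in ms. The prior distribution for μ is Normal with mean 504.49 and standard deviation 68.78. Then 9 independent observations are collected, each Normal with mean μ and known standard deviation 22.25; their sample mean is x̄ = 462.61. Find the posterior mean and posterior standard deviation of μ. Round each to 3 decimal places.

Prior precision 1/τ₀² = 1/68.78² = 0.00021139; data precision n/σ² = 9/22.25² = 0.0181795.
Posterior precision = 0.00021139 + 0.0181795 = 0.0183909, giving posterior SD = 1/√0.0183909 = 7.374.
Posterior mean = (0.00021139·504.49 + 0.0181795·462.61) / 0.0183909 = 463.091.

Posterior mean ≈ 463.091; posterior SD ≈ 7.374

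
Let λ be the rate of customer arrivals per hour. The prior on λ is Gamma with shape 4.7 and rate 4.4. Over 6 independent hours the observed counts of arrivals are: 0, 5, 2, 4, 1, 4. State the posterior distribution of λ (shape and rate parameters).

The Poisson likelihood adds the total count to the shape and the number of exposure periods to the rate. Here ∑xᵢ = 16 and n = 6, so shape 4.7→20.7 and rate 4.4→10.4.

Posterior: Gamma(shape=20.7, rate=10.4)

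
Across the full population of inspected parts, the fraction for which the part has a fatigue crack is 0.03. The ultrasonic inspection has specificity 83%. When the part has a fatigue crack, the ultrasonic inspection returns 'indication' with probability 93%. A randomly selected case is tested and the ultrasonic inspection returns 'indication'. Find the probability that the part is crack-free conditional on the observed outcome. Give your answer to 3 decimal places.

Write H for 'the part has a fatigue crack'. Prior odds H:¬H = 0.03/0.97 = 0.030928. For the 'indication' outcome, the likelihood ratio is 0.93/0.17 = 5.4706.
Posterior odds = 0.030928 × 5.4706 = 0.16919, so P(H|E) = 0.16919/(1+0.16919) = 0.145. Then P(¬H|E) = 1 − 0.145 = 0.855.

P(¬H | E) ≈ 0.855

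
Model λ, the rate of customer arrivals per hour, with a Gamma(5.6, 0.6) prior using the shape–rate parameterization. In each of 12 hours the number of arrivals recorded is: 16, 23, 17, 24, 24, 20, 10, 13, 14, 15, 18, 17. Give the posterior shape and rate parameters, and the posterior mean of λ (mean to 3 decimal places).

The Poisson likelihood adds the total count to the shape and the number of exposure periods to the rate. Here ∑xᵢ = 211 and n = 12, so shape 5.6→216.6 and rate 0.6→12.6.
E[λ | data] = 216.6/12.6 = 17.190.

Posterior: Gamma(shape=216.6, rate=12.6); mean ≈ 17.190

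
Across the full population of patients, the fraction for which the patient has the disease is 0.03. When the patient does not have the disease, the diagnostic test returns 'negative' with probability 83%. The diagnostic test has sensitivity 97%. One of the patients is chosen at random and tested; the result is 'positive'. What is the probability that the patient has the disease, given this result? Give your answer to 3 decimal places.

P(H | E) ≈ 0.150

Write H for 'the patient has the disease'. Prior odds H:¬H = 0.03/0.97 = 0.030928. For the 'positive' outcome, the likelihood ratio is 0.97/0.17 = 5.7059.
Posterior odds = 0.030928 × 5.7059 = 0.17647, so P(H|E) = 0.17647/(1+0.17647) = 0.150.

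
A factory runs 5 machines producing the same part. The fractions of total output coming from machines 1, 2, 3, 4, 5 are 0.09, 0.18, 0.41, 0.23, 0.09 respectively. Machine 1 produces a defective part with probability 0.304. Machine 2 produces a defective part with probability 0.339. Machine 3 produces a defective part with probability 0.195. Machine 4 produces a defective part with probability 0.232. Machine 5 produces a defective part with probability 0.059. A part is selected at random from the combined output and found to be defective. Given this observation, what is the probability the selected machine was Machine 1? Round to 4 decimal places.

Tabulate prior·likelihood by source: [1] prior 0.09, lik 0.304, product 0.02736; [2] prior 0.18, lik 0.339, product 0.06102; [3] prior 0.41, lik 0.195, product 0.07995; [4] prior 0.23, lik 0.232, product 0.05336; [5] prior 0.09, lik 0.059, product 0.005310.
Normalizing constant = 0.22700; the posterior for Machine 1 is its product over the sum, 0.02736/0.22700 = 0.1205.

Posterior probability ≈ 0.1205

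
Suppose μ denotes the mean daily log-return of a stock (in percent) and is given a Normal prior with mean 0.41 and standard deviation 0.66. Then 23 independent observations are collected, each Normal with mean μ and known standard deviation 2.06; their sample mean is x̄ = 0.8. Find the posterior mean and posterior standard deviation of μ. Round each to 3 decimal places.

With known σ, the Normal prior is conjugate. Weight on the data is w = (n/σ²)/(n/σ² + 1/τ₀²) = 5.41993/(5.41993+2.29568) = 0.70246.
Posterior mean = w·x̄ + (1−w)·μ₀ = 0.70246·0.8 + 0.29754·0.41 = 0.684. Posterior variance = 1/(5.41993+2.29568) = 0.129607, so SD = 0.360.

Posterior mean ≈ 0.684; posterior SD ≈ 0.360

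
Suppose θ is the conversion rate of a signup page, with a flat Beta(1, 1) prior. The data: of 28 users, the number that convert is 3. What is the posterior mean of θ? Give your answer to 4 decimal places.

Posterior mean ≈ 0.1333

The binomial likelihood is conjugate to the Beta prior: with 3 successes and 25 failures, the posterior is Beta(1+3, 1+25) = Beta(4, 26).
Posterior mean = α/(α+β) = 4/30 = 0.1333.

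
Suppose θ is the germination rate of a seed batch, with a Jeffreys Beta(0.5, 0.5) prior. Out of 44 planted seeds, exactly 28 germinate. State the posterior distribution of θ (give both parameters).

Posterior: Beta(28.5, 16.5)

Observing 28 successes and 16 failures updates Beta(0.5, 0.5) by adding the success and failure counts to the two shape parameters: α = 0.5+28 = 28.5, β = 0.5+16 = 16.5.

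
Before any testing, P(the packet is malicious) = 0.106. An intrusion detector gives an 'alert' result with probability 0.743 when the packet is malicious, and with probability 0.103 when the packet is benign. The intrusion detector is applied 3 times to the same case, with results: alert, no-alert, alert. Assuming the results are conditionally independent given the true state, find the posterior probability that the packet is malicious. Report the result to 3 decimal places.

Posterior P(H) ≈ 0.639

Let H be the event that the packet is malicious; start with P(H) = 0.106. P('alert'|H) = 0.743, P('alert'|¬H) = 0.103.
Update on result 1 ('alert'): P(H) ← 0.743·0.1060 / (0.743·0.1060 + 0.103·0.8940) = 0.078758/0.17084 = 0.4610.
Update on result 2 ('no-alert'): P(H) ← 0.257·0.4610 / (0.257·0.4610 + 0.897·0.5390) = 0.11848/0.60196 = 0.1968.
Update on result 3 ('alert'): P(H) ← 0.743·0.1968 / (0.743·0.1968 + 0.103·0.8032) = 0.14624/0.22897 = 0.6387.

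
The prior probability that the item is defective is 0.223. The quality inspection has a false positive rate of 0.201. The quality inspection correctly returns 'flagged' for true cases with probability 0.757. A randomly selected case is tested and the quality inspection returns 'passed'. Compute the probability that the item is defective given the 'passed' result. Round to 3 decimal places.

Let H be the event that the item is defective. P(H) = 0.223, so P(¬H) = 0.777. With E the 'passed' result, P(E|H) = 0.243 and P(E|¬H) = 0.799.
P(E) = 0.243·0.223 + 0.799·0.777 = 0.054189 + 0.62082 = 0.67501.
By Bayes' theorem, P(H|E) = 0.054189 / 0.67501 = 0.080.

P(H | E) ≈ 0.080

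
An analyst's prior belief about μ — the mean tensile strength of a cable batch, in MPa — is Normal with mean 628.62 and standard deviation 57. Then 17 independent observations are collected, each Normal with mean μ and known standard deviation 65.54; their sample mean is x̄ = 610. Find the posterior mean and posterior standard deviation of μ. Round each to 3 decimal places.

Prior precision 1/τ₀² = 1/57² = 0.00030779; data precision n/σ² = 17/65.54² = 0.00395764.
Posterior precision = 0.00030779 + 0.00395764 = 0.00426542, giving posterior SD = 1/√0.00426542 = 15.312.
Posterior mean = (0.00030779·628.62 + 0.00395764·610) / 0.00426542 = 611.344.

Posterior mean ≈ 611.344; posterior SD ≈ 15.312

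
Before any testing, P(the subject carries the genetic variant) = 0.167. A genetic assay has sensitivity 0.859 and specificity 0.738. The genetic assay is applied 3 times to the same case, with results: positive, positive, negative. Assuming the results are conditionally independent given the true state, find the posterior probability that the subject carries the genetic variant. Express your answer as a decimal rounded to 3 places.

Posterior P(H) ≈ 0.292

Let H be the event that the subject carries the genetic variant; start with P(H) = 0.167. P('positive'|H) = 0.859, P('positive'|¬H) = 0.262.
Update on result 1 ('positive'): P(H) ← 0.859·0.1670 / (0.859·0.1670 + 0.262·0.8330) = 0.14345/0.36170 = 0.3966.
Update on result 2 ('positive'): P(H) ← 0.859·0.3966 / (0.859·0.3966 + 0.262·0.6034) = 0.34069/0.49878 = 0.6830.
Update on result 3 ('negative'): P(H) ← 0.141·0.6830 / (0.141·0.6830 + 0.738·0.3170) = 0.096310/0.33022 = 0.2917.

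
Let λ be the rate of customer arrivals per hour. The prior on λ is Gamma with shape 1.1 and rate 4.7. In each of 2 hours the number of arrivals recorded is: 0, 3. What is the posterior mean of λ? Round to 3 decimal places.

Posterior mean ≈ 0.612

Total count ∑xᵢ = 3 over n = 2 hours.
Gamma is conjugate to the Poisson likelihood: posterior is Gamma(shape = 1.1+3 = 4.1, rate = 4.7+2 = 6.7).
Posterior mean = shape/rate = 4.1/6.7 = 0.612.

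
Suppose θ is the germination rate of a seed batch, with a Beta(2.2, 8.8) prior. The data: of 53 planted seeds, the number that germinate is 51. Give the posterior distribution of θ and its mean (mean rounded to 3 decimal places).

Posterior: Beta(53.2, 10.8); mean ≈ 0.831

Observing 51 successes and 2 failures updates Beta(2.2, 8.8) by adding the success and failure counts to the two shape parameters: α = 2.2+51 = 53.2, β = 8.8+2 = 10.8.
Posterior mean = α/(α+β) = 53.2/64 = 0.831.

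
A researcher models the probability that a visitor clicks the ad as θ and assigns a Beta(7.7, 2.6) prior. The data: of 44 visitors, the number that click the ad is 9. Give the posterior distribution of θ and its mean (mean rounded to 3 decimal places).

Observing 9 successes and 35 failures updates Beta(7.7, 2.6) by adding the success and failure counts to the two shape parameters: α = 7.7+9 = 16.7, β = 2.6+35 = 37.6.
E[θ | data] = 16.7/(16.7+37.6) = 0.308.

Posterior: Beta(16.7, 37.6); mean ≈ 0.308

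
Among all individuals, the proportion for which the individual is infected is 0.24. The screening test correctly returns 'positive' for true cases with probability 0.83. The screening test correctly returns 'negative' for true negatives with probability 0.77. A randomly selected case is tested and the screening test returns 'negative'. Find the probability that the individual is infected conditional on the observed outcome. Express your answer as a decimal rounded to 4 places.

Write H for 'the individual is infected'. Prior odds H:¬H = 0.24/0.76 = 0.31579. For the 'negative' outcome, the likelihood ratio is 0.17/0.77 = 0.22078.
Posterior odds = 0.31579 × 0.22078 = 0.069720, so P(H|E) = 0.069720/(1+0.069720) = 0.0652.

P(H | E) ≈ 0.0652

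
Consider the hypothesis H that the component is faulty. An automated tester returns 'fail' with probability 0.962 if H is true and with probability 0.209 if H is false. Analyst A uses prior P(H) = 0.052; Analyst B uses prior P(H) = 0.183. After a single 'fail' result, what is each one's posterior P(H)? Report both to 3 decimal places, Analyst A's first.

The likelihood ratio for a 'fail' result is 0.962/0.209 = 4.6029.
Analyst A: prior odds 0.052/0.948 = 0.054852; posterior odds 0.25248; posterior probability 0.202.
Analyst B: prior odds 0.183/0.817 = 0.22399; posterior odds 1.0310; posterior probability 0.508.

Analyst A: 0.202; Analyst B: 0.508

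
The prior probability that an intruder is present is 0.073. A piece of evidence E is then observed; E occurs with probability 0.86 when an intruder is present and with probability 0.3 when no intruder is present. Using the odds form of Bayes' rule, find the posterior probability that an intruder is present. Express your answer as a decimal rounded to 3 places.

Posterior probability ≈ 0.184

Prior odds = 0.073/(1−0.073) = 0.078749. In log-odds, ln(0.078749) = -2.5415.
Add log likelihood ratio: ln(2.8667) = 1.0531.
Posterior log-odds = -1.4883, so posterior odds = exp(-1.4883) = 0.22575. Converting, P(H|E) = 0.22575/1.2257 = 0.184.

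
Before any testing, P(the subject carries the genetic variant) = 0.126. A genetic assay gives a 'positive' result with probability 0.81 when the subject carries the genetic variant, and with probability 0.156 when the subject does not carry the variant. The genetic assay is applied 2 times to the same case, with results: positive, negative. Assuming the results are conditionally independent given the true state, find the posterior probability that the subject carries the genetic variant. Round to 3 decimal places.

Posterior P(H) ≈ 0.144

Let H be the event that the subject carries the genetic variant; start with P(H) = 0.126. P('positive'|H) = 0.81, P('positive'|¬H) = 0.156.
Update on result 1 ('positive'): P(H) ← 0.81·0.1260 / (0.81·0.1260 + 0.156·0.8740) = 0.10206/0.23840 = 0.4281.
Update on result 2 ('negative'): P(H) ← 0.19·0.4281 / (0.19·0.4281 + 0.844·0.5719) = 0.081338/0.56402 = 0.1442.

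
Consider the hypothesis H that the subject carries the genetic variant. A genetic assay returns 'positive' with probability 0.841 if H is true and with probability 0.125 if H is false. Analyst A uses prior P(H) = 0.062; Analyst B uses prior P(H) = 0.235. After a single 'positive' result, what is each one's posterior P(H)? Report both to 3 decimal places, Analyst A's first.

P('+'|H) = 0.841, P('+'|¬H) = 0.125.
Analyst A: numerator 0.841·0.062 = 0.052142; evidence = 0.052142+0.125·0.938 = 0.16939; posterior = 0.308.
Analyst B: numerator 0.841·0.235 = 0.19763; evidence = 0.19763+0.125·0.765 = 0.29326; posterior = 0.674.

Analyst A: 0.308; Analyst B: 0.674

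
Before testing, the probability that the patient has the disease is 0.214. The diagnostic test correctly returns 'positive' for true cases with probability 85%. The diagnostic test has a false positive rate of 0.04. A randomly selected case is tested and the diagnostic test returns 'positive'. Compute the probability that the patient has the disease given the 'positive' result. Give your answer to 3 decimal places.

P(H | E) ≈ 0.853

Let H be the event that the patient has the disease. P(H) = 0.214, so P(¬H) = 0.786. With E the 'positive' result, P(E|H) = 0.85 and P(E|¬H) = 0.04.
P(E) = 0.85·0.214 + 0.04·0.786 = 0.18190 + 0.031440 = 0.21334.
By Bayes' theorem, P(H|E) = 0.18190 / 0.21334 = 0.853.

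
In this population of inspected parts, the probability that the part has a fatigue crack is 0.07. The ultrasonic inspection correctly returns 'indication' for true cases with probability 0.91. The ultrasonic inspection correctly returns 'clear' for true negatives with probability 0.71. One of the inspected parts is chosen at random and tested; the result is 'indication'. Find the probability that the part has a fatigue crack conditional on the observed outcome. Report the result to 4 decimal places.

P(H | E) ≈ 0.1911

Write H for 'the part has a fatigue crack'. Prior odds H:¬H = 0.07/0.93 = 0.075269. For the 'indication' outcome, the likelihood ratio is 0.91/0.29 = 3.1379.
Posterior odds = 0.075269 × 3.1379 = 0.23619, so P(H|E) = 0.23619/(1+0.23619) = 0.1911.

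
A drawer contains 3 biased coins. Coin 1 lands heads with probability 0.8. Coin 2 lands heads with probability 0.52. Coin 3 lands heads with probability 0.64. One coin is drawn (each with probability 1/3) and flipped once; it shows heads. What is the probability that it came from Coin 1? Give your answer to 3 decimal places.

Posterior probability ≈ 0.408

Tabulate prior·likelihood by source: [1] prior 0.333333, lik 0.8, product 0.2667; [2] prior 0.333333, lik 0.52, product 0.1733; [3] prior 0.333333, lik 0.64, product 0.2133.
Normalizing constant = 0.65333; the posterior for Coin 1 is its product over the sum, 0.2667/0.65333 = 0.408.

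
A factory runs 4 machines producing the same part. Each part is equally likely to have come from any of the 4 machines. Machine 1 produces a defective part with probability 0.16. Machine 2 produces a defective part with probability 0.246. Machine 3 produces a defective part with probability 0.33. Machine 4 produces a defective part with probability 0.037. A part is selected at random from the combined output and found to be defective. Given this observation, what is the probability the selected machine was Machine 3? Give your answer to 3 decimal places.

P(defective|M1) = 0.16; P(defective|M2) = 0.246; P(defective|M3) = 0.33; P(defective|M4) = 0.037.
Prior × likelihood for each source: 0.25·0.16=0.04000, 0.25·0.246=0.06150, 0.25·0.33=0.08250, 0.25·0.037=0.009250. Summing gives P(defective) = 0.19325.
P(Machine 3 | defective) = 0.08250 / 0.19325 = 0.427.

Posterior probability ≈ 0.427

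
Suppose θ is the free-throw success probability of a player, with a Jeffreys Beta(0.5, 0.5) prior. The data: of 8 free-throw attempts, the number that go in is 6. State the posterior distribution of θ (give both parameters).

The binomial likelihood is conjugate to the Beta prior: with 6 successes and 2 failures, the posterior is Beta(0.5+6, 0.5+2) = Beta(6.5, 2.5).

Posterior: Beta(6.5, 2.5)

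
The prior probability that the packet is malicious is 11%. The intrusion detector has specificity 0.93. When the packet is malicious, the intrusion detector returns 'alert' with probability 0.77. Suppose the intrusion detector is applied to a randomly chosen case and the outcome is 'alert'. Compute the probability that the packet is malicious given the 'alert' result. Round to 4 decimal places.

P(H | E) ≈ 0.5762

Write H for 'the packet is malicious'. Prior odds H:¬H = 0.11/0.89 = 0.12360. For the 'alert' outcome, the likelihood ratio is 0.77/0.07 = 11.000.
Posterior odds = 0.12360 × 11.000 = 1.3596, so P(H|E) = 1.3596/(1+1.3596) = 0.5762.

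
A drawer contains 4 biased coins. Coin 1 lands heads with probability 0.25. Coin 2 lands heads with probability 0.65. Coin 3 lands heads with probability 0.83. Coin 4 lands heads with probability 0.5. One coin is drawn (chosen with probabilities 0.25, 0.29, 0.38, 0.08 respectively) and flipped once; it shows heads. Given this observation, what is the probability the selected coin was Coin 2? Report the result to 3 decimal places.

Posterior probability ≈ 0.311

Tabulate prior·likelihood by source: [1] prior 0.25, lik 0.25, product 0.06250; [2] prior 0.29, lik 0.65, product 0.1885; [3] prior 0.38, lik 0.83, product 0.3154; [4] prior 0.08, lik 0.5, product 0.04000.
Normalizing constant = 0.60640; the posterior for Coin 2 is its product over the sum, 0.1885/0.60640 = 0.311.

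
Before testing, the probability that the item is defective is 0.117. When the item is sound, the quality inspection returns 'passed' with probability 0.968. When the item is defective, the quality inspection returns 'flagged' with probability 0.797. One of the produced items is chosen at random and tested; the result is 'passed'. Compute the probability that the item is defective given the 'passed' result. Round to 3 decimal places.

P(H | E) ≈ 0.027

Let H be the event that the item is defective. P(H) = 0.117, so P(¬H) = 0.883. With E the 'passed' result, P(E|H) = 0.203 and P(E|¬H) = 0.968.
P(E) = 0.203·0.117 + 0.968·0.883 = 0.023751 + 0.85474 = 0.87849.
By Bayes' theorem, P(H|E) = 0.023751 / 0.87849 = 0.027.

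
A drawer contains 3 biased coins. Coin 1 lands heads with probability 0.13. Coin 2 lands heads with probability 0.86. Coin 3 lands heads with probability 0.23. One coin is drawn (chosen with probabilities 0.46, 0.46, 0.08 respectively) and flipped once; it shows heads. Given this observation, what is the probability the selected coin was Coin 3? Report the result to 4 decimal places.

Tabulate prior·likelihood by source: [1] prior 0.46, lik 0.13, product 0.05980; [2] prior 0.46, lik 0.86, product 0.3956; [3] prior 0.08, lik 0.23, product 0.01840.
Normalizing constant = 0.47380; the posterior for Coin 3 is its product over the sum, 0.01840/0.47380 = 0.0388.

Posterior probability ≈ 0.0388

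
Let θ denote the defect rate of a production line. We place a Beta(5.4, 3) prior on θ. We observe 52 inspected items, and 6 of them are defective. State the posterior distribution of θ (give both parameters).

Observing 6 successes and 46 failures updates Beta(5.4, 3) by adding the success and failure counts to the two shape parameters: α = 5.4+6 = 11.4, β = 3+46 = 49.

Posterior: Beta(11.4, 49)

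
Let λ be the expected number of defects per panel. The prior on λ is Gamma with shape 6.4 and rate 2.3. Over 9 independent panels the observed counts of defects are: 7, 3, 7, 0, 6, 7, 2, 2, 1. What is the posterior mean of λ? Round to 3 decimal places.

Posterior mean ≈ 3.664

The Poisson likelihood adds the total count to the shape and the number of exposure periods to the rate. Here ∑xᵢ = 35 and n = 9, so shape 6.4→41.4 and rate 2.3→11.3.
Posterior mean = shape/rate = 41.4/11.3 = 3.664.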